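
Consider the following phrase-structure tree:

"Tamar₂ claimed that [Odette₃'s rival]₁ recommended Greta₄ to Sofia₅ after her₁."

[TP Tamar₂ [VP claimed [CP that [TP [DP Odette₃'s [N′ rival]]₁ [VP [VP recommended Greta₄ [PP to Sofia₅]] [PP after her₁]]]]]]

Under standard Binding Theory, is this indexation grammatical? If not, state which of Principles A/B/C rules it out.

Principle B

The two coindexed NPs are *[Odette₃'s rival]₁* and *her₁*.
*her₁* is a pronoun. Its binding domain is the embedded TP, whose subject is [Odette₃'s rival]₁.
*[Odette₃'s rival]₁* c-commands it within that domain and carries the same index.
The pronoun is locally bound → Principle B violation.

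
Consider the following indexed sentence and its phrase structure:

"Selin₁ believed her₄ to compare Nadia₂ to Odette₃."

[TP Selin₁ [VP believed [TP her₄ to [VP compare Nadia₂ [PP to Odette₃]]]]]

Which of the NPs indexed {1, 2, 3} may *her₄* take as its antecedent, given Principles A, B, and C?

*her* is a pronoun, so Principle B applies: it must be free in its binding domain.
Binding domain of *her₄*: the matrix TP, whose subject is Selin₁.
*Selin₁* c-commands the pronoun within its binding domain → coindexation would violate Principle B.
*Nadia₂*: the pronoun c-commands this R-expression → coindexation would violate Principle C on *Nadia₂*.
*Odette₃*: the pronoun c-commands this R-expression → coindexation would violate Principle C on *Odette₃*.

none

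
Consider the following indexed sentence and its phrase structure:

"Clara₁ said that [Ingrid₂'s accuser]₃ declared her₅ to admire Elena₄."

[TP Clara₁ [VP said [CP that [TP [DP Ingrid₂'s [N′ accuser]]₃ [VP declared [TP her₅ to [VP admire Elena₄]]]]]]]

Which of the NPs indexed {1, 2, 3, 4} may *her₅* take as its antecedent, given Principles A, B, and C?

{1, 2}

*her* is a pronoun, so Principle B applies: it must be free in its binding domain.
Binding domain of *her₅*: the embedded TP, whose subject is [Ingrid₂'s accuser]₃.
*Clara₁* c-commands the pronoun but from outside its binding domain, and is not c-commanded by it → coindexation permitted.
*Ingrid₂* and the pronoun do not c-command one another → neither Principle B nor Principle C is at stake; coindexation permitted.
*[Ingrid₂'s accuser]₃* c-commands the pronoun within its binding domain → coindexation would violate Principle B.
*Elena₄*: the pronoun c-commands this R-expression → coindexation would violate Principle C on *Elena₄*.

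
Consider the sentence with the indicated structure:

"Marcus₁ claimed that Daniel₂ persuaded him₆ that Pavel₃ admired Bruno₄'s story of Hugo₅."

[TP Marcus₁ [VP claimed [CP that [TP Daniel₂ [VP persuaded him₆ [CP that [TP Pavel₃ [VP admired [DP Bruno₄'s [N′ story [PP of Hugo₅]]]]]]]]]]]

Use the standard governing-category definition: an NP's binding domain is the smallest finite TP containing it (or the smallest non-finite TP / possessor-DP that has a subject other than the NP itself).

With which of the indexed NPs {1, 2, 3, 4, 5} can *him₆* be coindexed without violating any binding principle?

*him* is a pronoun, so Principle B applies: it must be free in its binding domain.
Binding domain of *him₆*: the embedded TP, whose subject is Daniel₂.
*Marcus₁* c-commands the pronoun but from outside its binding domain, and is not c-commanded by it → coindexation permitted.
*Daniel₂* c-commands the pronoun within its binding domain → coindexation would violate Principle B.
*Pavel₃*: the pronoun c-commands this R-expression → coindexation would violate Principle C on *Pavel₃*.
*Bruno₄*: the pronoun c-commands this R-expression → coindexation would violate Principle C on *Bruno₄*.
*Hugo₅*: the pronoun c-commands this R-expression → coindexation would violate Principle C on *Hugo₅*.

{1}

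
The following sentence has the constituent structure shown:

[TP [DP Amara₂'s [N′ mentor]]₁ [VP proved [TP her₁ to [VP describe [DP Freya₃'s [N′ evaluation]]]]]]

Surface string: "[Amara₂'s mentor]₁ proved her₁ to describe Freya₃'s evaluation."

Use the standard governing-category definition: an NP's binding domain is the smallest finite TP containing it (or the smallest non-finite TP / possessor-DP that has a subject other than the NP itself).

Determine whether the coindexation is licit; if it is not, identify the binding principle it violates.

Principle B

The two coindexed NPs are *[Amara₂'s mentor]₁* and *her₁*.
*her₁* is a pronoun. Its binding domain is the matrix TP, whose subject is [Amara₂'s mentor]₁.
*[Amara₂'s mentor]₁* c-commands it within that domain and carries the same index.
The pronoun is locally bound → Principle B violation.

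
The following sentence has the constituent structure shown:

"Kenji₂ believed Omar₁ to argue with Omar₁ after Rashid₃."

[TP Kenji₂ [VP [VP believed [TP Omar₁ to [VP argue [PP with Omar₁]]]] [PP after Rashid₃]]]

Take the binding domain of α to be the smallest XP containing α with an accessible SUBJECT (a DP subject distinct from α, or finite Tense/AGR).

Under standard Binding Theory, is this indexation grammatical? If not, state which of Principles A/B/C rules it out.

Principle C

The two coindexed NPs are *Omar₁* (the higher occurrence) and *Omar₁* (the lower occurrence).
*Omar₁* (the lower occurrence) is an R-expression. Principle C requires it to be free everywhere.
*Omar₁* (the higher occurrence) c-commands it and carries the same index.
The R-expression is bound → Principle C violation.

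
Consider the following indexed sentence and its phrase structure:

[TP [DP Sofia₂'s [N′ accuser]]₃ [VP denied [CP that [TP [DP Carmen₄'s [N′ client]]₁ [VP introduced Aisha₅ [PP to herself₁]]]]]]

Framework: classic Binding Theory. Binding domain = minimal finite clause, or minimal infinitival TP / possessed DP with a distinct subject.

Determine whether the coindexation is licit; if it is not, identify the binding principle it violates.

grammatical

The two coindexed NPs are *[Carmen₄'s client]₁* and *herself₁*.
*herself₁* is an anaphor; its binding domain is the embedded TP, whose subject is [Carmen₄'s client]₁. *[Carmen₄'s client]₁* c-commands it within that domain and shares its index, so Principle A is satisfied.
*[Carmen₄'s client]₁* is an R-expression; *herself₁* does not c-command it, and no other NP shares its index, so Principle C is satisfied.
All principles are respected.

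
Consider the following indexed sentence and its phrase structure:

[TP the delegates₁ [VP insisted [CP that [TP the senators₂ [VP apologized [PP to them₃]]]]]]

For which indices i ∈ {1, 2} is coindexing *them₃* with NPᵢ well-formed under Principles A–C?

{1}

*them* is a pronoun, so Principle B applies: it must be free in its binding domain.
Binding domain of *them₃*: the embedded TP, whose subject is the senators₂.
*the delegates₁* c-commands the pronoun but from outside its binding domain, and is not c-commanded by it → coindexation permitted.
*the senators₂* c-commands the pronoun within its binding domain → coindexation would violate Principle B.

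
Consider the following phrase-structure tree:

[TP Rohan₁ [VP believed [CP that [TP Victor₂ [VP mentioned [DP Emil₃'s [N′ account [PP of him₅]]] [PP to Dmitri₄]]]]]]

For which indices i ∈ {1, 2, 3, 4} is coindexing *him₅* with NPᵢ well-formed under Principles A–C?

{1, 2, 4}

*him* is a pronoun, so Principle B applies: it must be free in its binding domain.
Binding domain of *him₅*: the possessed DP, whose subject is Emil₃.
*Rohan₁* c-commands the pronoun but from outside its binding domain, and is not c-commanded by it → coindexation permitted.
*Victor₂* c-commands the pronoun but from outside its binding domain, and is not c-commanded by it → coindexation permitted.
*Emil₃* c-commands the pronoun within its binding domain → coindexation would violate Principle B.
*Dmitri₄* and the pronoun do not c-command one another → neither Principle B nor Principle C is at stake; coindexation permitted.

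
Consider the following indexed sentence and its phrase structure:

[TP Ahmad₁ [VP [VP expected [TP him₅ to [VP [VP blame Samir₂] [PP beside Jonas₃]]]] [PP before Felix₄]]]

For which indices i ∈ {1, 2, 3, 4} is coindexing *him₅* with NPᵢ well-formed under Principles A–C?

*him* is a pronoun, so Principle B applies: it must be free in its binding domain.
Binding domain of *him₅*: the matrix TP, whose subject is Ahmad₁.
*Ahmad₁* c-commands the pronoun within its binding domain → coindexation would violate Principle B.
*Samir₂*: the pronoun c-commands this R-expression → coindexation would violate Principle C on *Samir₂*.
*Jonas₃*: the pronoun c-commands this R-expression → coindexation would violate Principle C on *Jonas₃*.
*Felix₄* and the pronoun do not c-command one another → neither Principle B nor Principle C is at stake; coindexation permitted.

{4}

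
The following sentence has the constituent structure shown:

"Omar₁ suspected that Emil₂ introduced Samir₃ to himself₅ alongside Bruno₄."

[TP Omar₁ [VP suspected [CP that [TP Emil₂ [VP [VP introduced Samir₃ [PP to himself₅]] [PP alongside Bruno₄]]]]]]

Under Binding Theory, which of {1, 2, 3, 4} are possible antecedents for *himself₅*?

*himself* is an anaphor, so Principle A applies: it must be bound in its binding domain.
Binding domain of *himself₅*: the embedded TP, whose subject is Emil₂.
*Omar₁* c-commands the anaphor but is outside its binding domain → cannot satisfy Principle A.
*Emil₂* c-commands the anaphor within its binding domain → licit binder.
*Samir₃* c-commands the anaphor within its binding domain → licit binder.
*Bruno₄* does not c-command the anaphor → cannot bind it.

{2, 3}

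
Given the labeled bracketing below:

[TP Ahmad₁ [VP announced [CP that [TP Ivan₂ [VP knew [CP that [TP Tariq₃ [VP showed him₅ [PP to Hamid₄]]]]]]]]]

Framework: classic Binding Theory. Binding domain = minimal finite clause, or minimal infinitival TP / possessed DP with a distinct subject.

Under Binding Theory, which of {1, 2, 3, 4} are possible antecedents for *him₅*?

{1, 2}

*him* is a pronoun, so Principle B applies: it must be free in its binding domain.
Binding domain of *him₅*: the embedded TP, whose subject is Tariq₃.
*Ahmad₁* c-commands the pronoun but from outside its binding domain, and is not c-commanded by it → coindexation permitted.
*Ivan₂* c-commands the pronoun but from outside its binding domain, and is not c-commanded by it → coindexation permitted.
*Tariq₃* c-commands the pronoun within its binding domain → coindexation would violate Principle B.
*Hamid₄*: the pronoun c-commands this R-expression → coindexation would violate Principle C on *Hamid₄*.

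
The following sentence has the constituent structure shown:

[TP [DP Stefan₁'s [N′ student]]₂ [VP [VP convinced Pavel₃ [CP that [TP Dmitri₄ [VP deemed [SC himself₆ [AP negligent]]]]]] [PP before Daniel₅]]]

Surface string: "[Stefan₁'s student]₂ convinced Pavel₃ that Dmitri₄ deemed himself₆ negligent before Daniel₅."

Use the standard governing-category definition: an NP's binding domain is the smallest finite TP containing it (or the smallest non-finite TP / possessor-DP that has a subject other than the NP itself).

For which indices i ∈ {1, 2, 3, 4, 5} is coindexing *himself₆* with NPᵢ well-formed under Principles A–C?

*himself* is an anaphor, so Principle A applies: it must be bound in its binding domain.
Binding domain of *himself₆*: the embedded TP, whose subject is Dmitri₄.
*Stefan₁* does not c-command the anaphor → cannot bind it.
*[Stefan₁'s student]₂* c-commands the anaphor but is outside its binding domain → cannot satisfy Principle A.
*Pavel₃* c-commands the anaphor but is outside its binding domain → cannot satisfy Principle A.
*Dmitri₄* c-commands the anaphor within its binding domain → licit binder.
*Daniel₅* does not c-command the anaphor → cannot bind it.

{4}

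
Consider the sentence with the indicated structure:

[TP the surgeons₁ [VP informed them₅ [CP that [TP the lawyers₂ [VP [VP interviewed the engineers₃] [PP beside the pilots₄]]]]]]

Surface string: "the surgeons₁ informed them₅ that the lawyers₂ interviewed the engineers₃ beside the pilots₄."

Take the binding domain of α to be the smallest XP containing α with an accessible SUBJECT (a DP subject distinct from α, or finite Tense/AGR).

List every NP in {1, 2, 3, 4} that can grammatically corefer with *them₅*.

none

*them* is a pronoun, so Principle B applies: it must be free in its binding domain.
Binding domain of *them₅*: the matrix TP, whose subject is the surgeons₁.
*the surgeons₁* c-commands the pronoun within its binding domain → coindexation would violate Principle B.
*the lawyers₂*: the pronoun c-commands this R-expression → coindexation would violate Principle C on *the lawyers₂*.
*the engineers₃*: the pronoun c-commands this R-expression → coindexation would violate Principle C on *the engineers₃*.
*the pilots₄*: the pronoun c-commands this R-expression → coindexation would violate Principle C on *the pilots₄*.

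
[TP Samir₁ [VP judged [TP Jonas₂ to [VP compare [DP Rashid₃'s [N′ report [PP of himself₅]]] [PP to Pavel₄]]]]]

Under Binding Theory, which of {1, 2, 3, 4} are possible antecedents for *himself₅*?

{3}

*himself* is an anaphor, so Principle A applies: it must be bound in its binding domain.
Binding domain of *himself₅*: the possessed DP, whose subject is Rashid₃.
*Samir₁* c-commands the anaphor but is outside its binding domain → cannot satisfy Principle A.
*Jonas₂* c-commands the anaphor but is outside its binding domain → cannot satisfy Principle A.
*Rashid₃* c-commands the anaphor within its binding domain → licit binder.
*Pavel₄* does not c-command the anaphor → cannot bind it.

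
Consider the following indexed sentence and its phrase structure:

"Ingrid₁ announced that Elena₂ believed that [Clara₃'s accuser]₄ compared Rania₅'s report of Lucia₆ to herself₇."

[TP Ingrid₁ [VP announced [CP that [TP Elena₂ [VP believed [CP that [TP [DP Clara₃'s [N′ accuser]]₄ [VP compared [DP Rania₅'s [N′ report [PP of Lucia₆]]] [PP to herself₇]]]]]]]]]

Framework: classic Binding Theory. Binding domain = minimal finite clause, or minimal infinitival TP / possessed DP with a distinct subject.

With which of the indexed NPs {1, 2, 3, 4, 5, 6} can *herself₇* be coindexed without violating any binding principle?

{4}

*herself* is an anaphor, so Principle A applies: it must be bound in its binding domain.
Binding domain of *herself₇*: the embedded TP, whose subject is [Clara₃'s accuser]₄.
*Ingrid₁* c-commands the anaphor but is outside its binding domain → cannot satisfy Principle A.
*Elena₂* c-commands the anaphor but is outside its binding domain → cannot satisfy Principle A.
*Clara₃* does not c-command the anaphor → cannot bind it.
*[Clara₃'s accuser]₄* c-commands the anaphor within its binding domain → licit binder.
*Rania₅* does not c-command the anaphor → cannot bind it.
*Lucia₆* does not c-command the anaphor → cannot bind it.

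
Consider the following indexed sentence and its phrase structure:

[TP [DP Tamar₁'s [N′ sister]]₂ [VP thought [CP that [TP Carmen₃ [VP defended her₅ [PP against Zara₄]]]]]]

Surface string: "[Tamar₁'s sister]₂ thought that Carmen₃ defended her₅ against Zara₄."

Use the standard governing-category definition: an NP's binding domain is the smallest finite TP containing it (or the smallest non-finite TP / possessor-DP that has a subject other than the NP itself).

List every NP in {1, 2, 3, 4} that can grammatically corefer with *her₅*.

*her* is a pronoun, so Principle B applies: it must be free in its binding domain.
Binding domain of *her₅*: the embedded TP, whose subject is Carmen₃.
*Tamar₁* and the pronoun do not c-command one another → neither Principle B nor Principle C is at stake; coindexation permitted.
*[Tamar₁'s sister]₂* c-commands the pronoun but from outside its binding domain, and is not c-commanded by it → coindexation permitted.
*Carmen₃* c-commands the pronoun within its binding domain → coindexation would violate Principle B.
*Zara₄*: the pronoun c-commands this R-expression → coindexation would violate Principle C on *Zara₄*.

{1, 2}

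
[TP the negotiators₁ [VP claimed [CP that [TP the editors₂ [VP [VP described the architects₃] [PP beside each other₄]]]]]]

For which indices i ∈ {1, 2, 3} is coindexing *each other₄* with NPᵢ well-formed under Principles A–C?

*each other* is an anaphor, so Principle A applies: it must be bound in its binding domain.
Binding domain of *each other₄*: the embedded TP, whose subject is the editors₂.
*the negotiators₁* c-commands the anaphor but is outside its binding domain → cannot satisfy Principle A.
*the editors₂* c-commands the anaphor within its binding domain → licit binder.
*the architects₃* does not c-command the anaphor → cannot bind it.

{2}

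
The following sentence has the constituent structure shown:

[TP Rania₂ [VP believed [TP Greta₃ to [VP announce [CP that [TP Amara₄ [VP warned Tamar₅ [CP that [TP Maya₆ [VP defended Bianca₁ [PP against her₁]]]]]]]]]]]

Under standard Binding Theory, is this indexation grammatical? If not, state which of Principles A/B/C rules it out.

Principle B

The two coindexed NPs are *Bianca₁* and *her₁*.
*her₁* is a pronoun. Its binding domain is the embedded TP, whose subject is Maya₆.
*Bianca₁* c-commands it within that domain and carries the same index.
The pronoun is locally bound → Principle B violation.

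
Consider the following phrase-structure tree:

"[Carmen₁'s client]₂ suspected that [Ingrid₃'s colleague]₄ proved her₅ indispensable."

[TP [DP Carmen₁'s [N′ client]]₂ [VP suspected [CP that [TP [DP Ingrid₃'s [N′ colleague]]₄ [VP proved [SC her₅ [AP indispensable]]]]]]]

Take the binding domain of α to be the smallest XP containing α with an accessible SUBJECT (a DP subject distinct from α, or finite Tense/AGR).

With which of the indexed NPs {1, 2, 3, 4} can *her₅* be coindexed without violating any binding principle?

*her* is a pronoun, so Principle B applies: it must be free in its binding domain.
Binding domain of *her₅*: the embedded TP, whose subject is [Ingrid₃'s colleague]₄.
*Carmen₁* and the pronoun do not c-command one another → neither Principle B nor Principle C is at stake; coindexation permitted.
*[Carmen₁'s client]₂* c-commands the pronoun but from outside its binding domain, and is not c-commanded by it → coindexation permitted.
*Ingrid₃* and the pronoun do not c-command one another → neither Principle B nor Principle C is at stake; coindexation permitted.
*[Ingrid₃'s colleague]₄* c-commands the pronoun within its binding domain → coindexation would violate Principle B.

{1, 2, 3}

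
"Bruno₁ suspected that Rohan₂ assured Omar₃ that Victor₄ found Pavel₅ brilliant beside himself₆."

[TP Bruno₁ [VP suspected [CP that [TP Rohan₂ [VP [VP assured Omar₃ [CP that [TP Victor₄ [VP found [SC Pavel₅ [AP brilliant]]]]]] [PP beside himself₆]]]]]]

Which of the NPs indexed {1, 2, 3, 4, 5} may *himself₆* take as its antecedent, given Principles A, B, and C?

*himself* is an anaphor, so Principle A applies: it must be bound in its binding domain.
Binding domain of *himself₆*: the embedded TP, whose subject is Rohan₂.
*Bruno₁* c-commands the anaphor but is outside its binding domain → cannot satisfy Principle A.
*Rohan₂* c-commands the anaphor within its binding domain → licit binder.
*Omar₃* does not c-command the anaphor → cannot bind it.
*Victor₄* does not c-command the anaphor → cannot bind it.
*Pavel₅* does not c-command the anaphor → cannot bind it.

{2}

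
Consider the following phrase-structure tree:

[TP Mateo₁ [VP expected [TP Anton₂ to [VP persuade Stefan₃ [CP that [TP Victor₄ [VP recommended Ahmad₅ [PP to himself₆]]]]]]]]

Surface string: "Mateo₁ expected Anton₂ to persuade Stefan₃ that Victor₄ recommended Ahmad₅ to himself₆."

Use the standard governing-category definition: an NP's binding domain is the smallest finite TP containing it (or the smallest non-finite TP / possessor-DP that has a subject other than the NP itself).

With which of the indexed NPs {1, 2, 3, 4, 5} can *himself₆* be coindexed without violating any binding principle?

{4, 5}

*himself* is an anaphor, so Principle A applies: it must be bound in its binding domain.
Binding domain of *himself₆*: the embedded TP, whose subject is Victor₄.
*Mateo₁* c-commands the anaphor but is outside its binding domain → cannot satisfy Principle A.
*Anton₂* c-commands the anaphor but is outside its binding domain → cannot satisfy Principle A.
*Stefan₃* c-commands the anaphor but is outside its binding domain → cannot satisfy Principle A.
*Victor₄* c-commands the anaphor within its binding domain → licit binder.
*Ahmad₅* c-commands the anaphor within its binding domain → licit binder.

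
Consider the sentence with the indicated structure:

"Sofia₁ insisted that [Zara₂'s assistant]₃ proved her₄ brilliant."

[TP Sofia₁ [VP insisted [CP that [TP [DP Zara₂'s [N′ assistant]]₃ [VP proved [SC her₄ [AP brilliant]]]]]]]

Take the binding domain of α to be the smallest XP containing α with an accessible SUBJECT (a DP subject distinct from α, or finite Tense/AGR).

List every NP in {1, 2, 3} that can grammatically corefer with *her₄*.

*her* is a pronoun, so Principle B applies: it must be free in its binding domain.
Binding domain of *her₄*: the embedded TP, whose subject is [Zara₂'s assistant]₃.
*Sofia₁* c-commands the pronoun but from outside its binding domain, and is not c-commanded by it → coindexation permitted.
*Zara₂* and the pronoun do not c-command one another → neither Principle B nor Principle C is at stake; coindexation permitted.
*[Zara₂'s assistant]₃* c-commands the pronoun within its binding domain → coindexation would violate Principle B.

{1, 2}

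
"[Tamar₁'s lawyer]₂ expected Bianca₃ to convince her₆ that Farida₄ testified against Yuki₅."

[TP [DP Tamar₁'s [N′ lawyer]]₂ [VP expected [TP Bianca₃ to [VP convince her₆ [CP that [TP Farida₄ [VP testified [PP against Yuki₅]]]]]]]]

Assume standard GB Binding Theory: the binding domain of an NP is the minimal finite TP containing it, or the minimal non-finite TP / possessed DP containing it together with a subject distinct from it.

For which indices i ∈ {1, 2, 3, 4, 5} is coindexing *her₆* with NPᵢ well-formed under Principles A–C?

{1, 2}

*her* is a pronoun, so Principle B applies: it must be free in its binding domain.
Binding domain of *her₆*: the embedded TP, whose subject is Bianca₃.
*Tamar₁* and the pronoun do not c-command one another → neither Principle B nor Principle C is at stake; coindexation permitted.
*[Tamar₁'s lawyer]₂* c-commands the pronoun but from outside its binding domain, and is not c-commanded by it → coindexation permitted.
*Bianca₃* c-commands the pronoun within its binding domain → coindexation would violate Principle B.
*Farida₄*: the pronoun c-commands this R-expression → coindexation would violate Principle C on *Farida₄*.
*Yuki₅*: the pronoun c-commands this R-expression → coindexation would violate Principle C on *Yuki₅*.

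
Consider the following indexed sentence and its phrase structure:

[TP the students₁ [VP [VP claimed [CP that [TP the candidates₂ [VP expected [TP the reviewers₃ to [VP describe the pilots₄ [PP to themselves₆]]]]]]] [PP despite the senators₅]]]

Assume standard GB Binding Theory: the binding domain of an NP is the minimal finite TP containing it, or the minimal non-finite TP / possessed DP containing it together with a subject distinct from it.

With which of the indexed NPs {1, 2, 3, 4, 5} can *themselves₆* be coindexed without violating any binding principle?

{3, 4}

*themselves* is an anaphor, so Principle A applies: it must be bound in its binding domain.
Binding domain of *themselves₆*: the embedded TP, whose subject is the reviewers₃.
*the students₁* c-commands the anaphor but is outside its binding domain → cannot satisfy Principle A.
*the candidates₂* c-commands the anaphor but is outside its binding domain → cannot satisfy Principle A.
*the reviewers₃* c-commands the anaphor within its binding domain → licit binder.
*the pilots₄* c-commands the anaphor within its binding domain → licit binder.
*the senators₅* does not c-command the anaphor → cannot bind it.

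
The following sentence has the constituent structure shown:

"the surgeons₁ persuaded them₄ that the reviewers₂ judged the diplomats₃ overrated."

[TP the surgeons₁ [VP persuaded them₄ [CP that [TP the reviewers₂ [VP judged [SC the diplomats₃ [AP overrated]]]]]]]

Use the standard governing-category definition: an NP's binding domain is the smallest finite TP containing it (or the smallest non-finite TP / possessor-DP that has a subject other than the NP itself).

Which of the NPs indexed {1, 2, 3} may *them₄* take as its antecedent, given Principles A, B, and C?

*them* is a pronoun, so Principle B applies: it must be free in its binding domain.
Binding domain of *them₄*: the matrix TP, whose subject is the surgeons₁.
*the surgeons₁* c-commands the pronoun within its binding domain → coindexation would violate Principle B.
*the reviewers₂*: the pronoun c-commands this R-expression → coindexation would violate Principle C on *the reviewers₂*.
*the diplomats₃*: the pronoun c-commands this R-expression → coindexation would violate Principle C on *the diplomats₃*.

none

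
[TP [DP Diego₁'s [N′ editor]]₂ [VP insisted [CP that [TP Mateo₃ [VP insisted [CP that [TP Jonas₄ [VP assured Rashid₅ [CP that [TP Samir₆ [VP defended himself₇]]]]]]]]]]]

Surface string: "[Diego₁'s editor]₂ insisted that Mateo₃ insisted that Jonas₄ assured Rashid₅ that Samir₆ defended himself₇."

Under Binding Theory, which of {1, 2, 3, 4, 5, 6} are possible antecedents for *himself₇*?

{6}

*himself* is an anaphor, so Principle A applies: it must be bound in its binding domain.
Binding domain of *himself₇*: the embedded TP, whose subject is Samir₆.
*Diego₁* does not c-command the anaphor → cannot bind it.
*[Diego₁'s editor]₂* c-commands the anaphor but is outside its binding domain → cannot satisfy Principle A.
*Mateo₃* c-commands the anaphor but is outside its binding domain → cannot satisfy Principle A.
*Jonas₄* c-commands the anaphor but is outside its binding domain → cannot satisfy Principle A.
*Rashid₅* c-commands the anaphor but is outside its binding domain → cannot satisfy Principle A.
*Samir₆* c-commands the anaphor within its binding domain → licit binder.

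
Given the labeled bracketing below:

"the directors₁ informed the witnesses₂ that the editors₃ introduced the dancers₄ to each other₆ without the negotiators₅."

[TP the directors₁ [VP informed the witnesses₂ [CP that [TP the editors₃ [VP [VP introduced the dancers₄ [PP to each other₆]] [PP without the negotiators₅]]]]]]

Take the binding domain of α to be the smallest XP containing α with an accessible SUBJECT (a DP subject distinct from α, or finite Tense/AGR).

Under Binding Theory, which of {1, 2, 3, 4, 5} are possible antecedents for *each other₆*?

*each other* is an anaphor, so Principle A applies: it must be bound in its binding domain.
Binding domain of *each other₆*: the embedded TP, whose subject is the editors₃.
*the directors₁* c-commands the anaphor but is outside its binding domain → cannot satisfy Principle A.
*the witnesses₂* c-commands the anaphor but is outside its binding domain → cannot satisfy Principle A.
*the editors₃* c-commands the anaphor within its binding domain → licit binder.
*the dancers₄* c-commands the anaphor within its binding domain → licit binder.
*the negotiators₅* does not c-command the anaphor → cannot bind it.

{3, 4}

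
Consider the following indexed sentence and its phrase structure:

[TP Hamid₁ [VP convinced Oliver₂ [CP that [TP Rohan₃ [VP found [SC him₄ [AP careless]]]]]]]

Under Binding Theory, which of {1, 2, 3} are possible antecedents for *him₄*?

{1, 2}

*him* is a pronoun, so Principle B applies: it must be free in its binding domain.
Binding domain of *him₄*: the embedded TP, whose subject is Rohan₃.
*Hamid₁* c-commands the pronoun but from outside its binding domain, and is not c-commanded by it → coindexation permitted.
*Oliver₂* c-commands the pronoun but from outside its binding domain, and is not c-commanded by it → coindexation permitted.
*Rohan₃* c-commands the pronoun within its binding domain → coindexation would violate Principle B.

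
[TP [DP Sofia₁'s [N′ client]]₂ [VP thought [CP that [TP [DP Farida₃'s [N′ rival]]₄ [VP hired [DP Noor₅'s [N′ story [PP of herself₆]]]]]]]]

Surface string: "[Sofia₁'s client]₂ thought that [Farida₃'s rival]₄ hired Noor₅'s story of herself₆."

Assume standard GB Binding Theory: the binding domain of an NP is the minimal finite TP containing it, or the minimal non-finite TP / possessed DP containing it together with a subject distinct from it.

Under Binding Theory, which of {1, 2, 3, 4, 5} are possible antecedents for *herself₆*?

*herself* is an anaphor, so Principle A applies: it must be bound in its binding domain.
Binding domain of *herself₆*: the possessed DP, whose subject is Noor₅.
*Sofia₁* does not c-command the anaphor → cannot bind it.
*[Sofia₁'s client]₂* c-commands the anaphor but is outside its binding domain → cannot satisfy Principle A.
*Farida₃* does not c-command the anaphor → cannot bind it.
*[Farida₃'s rival]₄* c-commands the anaphor but is outside its binding domain → cannot satisfy Principle A.
*Noor₅* c-commands the anaphor within its binding domain → licit binder.

{5}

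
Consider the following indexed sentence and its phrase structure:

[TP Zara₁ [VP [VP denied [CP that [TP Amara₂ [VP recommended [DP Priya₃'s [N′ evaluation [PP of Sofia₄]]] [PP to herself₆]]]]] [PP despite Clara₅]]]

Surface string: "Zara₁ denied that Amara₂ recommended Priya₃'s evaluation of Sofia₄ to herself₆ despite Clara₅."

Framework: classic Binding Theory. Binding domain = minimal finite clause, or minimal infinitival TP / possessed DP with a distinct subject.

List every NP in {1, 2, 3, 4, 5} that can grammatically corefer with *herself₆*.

{2}

*herself* is an anaphor, so Principle A applies: it must be bound in its binding domain.
Binding domain of *herself₆*: the embedded TP, whose subject is Amara₂.
*Zara₁* c-commands the anaphor but is outside its binding domain → cannot satisfy Principle A.
*Amara₂* c-commands the anaphor within its binding domain → licit binder.
*Priya₃* does not c-command the anaphor → cannot bind it.
*Sofia₄* does not c-command the anaphor → cannot bind it.
*Clara₅* does not c-command the anaphor → cannot bind it.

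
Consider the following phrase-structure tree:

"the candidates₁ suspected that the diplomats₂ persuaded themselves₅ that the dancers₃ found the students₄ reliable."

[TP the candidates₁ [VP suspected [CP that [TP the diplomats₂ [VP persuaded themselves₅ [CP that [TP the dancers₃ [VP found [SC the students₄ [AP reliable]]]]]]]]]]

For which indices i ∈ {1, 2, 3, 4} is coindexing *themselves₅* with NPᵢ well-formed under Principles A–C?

*themselves* is an anaphor, so Principle A applies: it must be bound in its binding domain.
Binding domain of *themselves₅*: the embedded TP, whose subject is the diplomats₂.
*the candidates₁* c-commands the anaphor but is outside its binding domain → cannot satisfy Principle A.
*the diplomats₂* c-commands the anaphor within its binding domain → licit binder.
*the dancers₃* does not c-command the anaphor → cannot bind it.
*the students₄* does not c-command the anaphor → cannot bind it.

{2}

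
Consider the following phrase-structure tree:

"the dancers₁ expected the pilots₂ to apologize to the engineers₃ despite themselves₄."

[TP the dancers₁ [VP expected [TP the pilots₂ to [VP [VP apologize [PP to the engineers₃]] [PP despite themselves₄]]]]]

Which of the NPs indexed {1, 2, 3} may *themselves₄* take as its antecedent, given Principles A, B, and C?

{2}

*themselves* is an anaphor, so Principle A applies: it must be bound in its binding domain.
Binding domain of *themselves₄*: the embedded TP, whose subject is the pilots₂.
*the dancers₁* c-commands the anaphor but is outside its binding domain → cannot satisfy Principle A.
*the pilots₂* c-commands the anaphor within its binding domain → licit binder.
*the engineers₃* does not c-command the anaphor → cannot bind it.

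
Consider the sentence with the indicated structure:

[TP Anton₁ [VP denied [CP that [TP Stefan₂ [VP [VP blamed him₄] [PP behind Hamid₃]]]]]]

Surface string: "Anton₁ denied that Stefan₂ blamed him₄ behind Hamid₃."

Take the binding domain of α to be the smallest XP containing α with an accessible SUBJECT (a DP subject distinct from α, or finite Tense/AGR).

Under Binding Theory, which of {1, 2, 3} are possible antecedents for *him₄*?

{1, 3}

*him* is a pronoun, so Principle B applies: it must be free in its binding domain.
Binding domain of *him₄*: the embedded TP, whose subject is Stefan₂.
*Anton₁* c-commands the pronoun but from outside its binding domain, and is not c-commanded by it → coindexation permitted.
*Stefan₂* c-commands the pronoun within its binding domain → coindexation would violate Principle B.
*Hamid₃* and the pronoun do not c-command one another → neither Principle B nor Principle C is at stake; coindexation permitted.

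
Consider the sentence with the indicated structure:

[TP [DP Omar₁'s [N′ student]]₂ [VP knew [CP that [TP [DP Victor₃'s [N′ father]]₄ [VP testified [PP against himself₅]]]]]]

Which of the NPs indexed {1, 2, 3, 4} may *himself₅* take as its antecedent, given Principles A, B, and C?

*himself* is an anaphor, so Principle A applies: it must be bound in its binding domain.
Binding domain of *himself₅*: the embedded TP, whose subject is [Victor₃'s father]₄.
*Omar₁* does not c-command the anaphor → cannot bind it.
*[Omar₁'s student]₂* c-commands the anaphor but is outside its binding domain → cannot satisfy Principle A.
*Victor₃* does not c-command the anaphor → cannot bind it.
*[Victor₃'s father]₄* c-commands the anaphor within its binding domain → licit binder.

{4}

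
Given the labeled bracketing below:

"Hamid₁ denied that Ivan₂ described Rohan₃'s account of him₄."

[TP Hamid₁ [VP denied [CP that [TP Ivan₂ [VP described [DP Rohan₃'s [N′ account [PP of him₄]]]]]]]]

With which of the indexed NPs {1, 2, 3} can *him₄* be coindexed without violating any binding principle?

{1, 2}

*him* is a pronoun, so Principle B applies: it must be free in its binding domain.
Binding domain of *him₄*: the possessed DP, whose subject is Rohan₃.
*Hamid₁* c-commands the pronoun but from outside its binding domain, and is not c-commanded by it → coindexation permitted.
*Ivan₂* c-commands the pronoun but from outside its binding domain, and is not c-commanded by it → coindexation permitted.
*Rohan₃* c-commands the pronoun within its binding domain → coindexation would violate Principle B.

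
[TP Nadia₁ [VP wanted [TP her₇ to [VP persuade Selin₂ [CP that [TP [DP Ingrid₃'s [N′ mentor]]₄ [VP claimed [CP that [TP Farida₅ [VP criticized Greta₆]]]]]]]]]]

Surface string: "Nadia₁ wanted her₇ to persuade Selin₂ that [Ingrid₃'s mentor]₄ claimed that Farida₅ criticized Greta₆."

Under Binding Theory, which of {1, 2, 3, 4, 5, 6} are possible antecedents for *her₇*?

*her* is a pronoun, so Principle B applies: it must be free in its binding domain.
Binding domain of *her₇*: the matrix TP, whose subject is Nadia₁.
*Nadia₁* c-commands the pronoun within its binding domain → coindexation would violate Principle B.
*Selin₂*: the pronoun c-commands this R-expression → coindexation would violate Principle C on *Selin₂*.
*Ingrid₃*: the pronoun c-commands this R-expression → coindexation would violate Principle C on *Ingrid₃*.
*[Ingrid₃'s mentor]₄*: the pronoun c-commands this R-expression → coindexation would violate Principle C on *[Ingrid₃'s mentor]₄*.
*Farida₅*: the pronoun c-commands this R-expression → coindexation would violate Principle C on *Farida₅*.
*Greta₆*: the pronoun c-commands this R-expression → coindexation would violate Principle C on *Greta₆*.

none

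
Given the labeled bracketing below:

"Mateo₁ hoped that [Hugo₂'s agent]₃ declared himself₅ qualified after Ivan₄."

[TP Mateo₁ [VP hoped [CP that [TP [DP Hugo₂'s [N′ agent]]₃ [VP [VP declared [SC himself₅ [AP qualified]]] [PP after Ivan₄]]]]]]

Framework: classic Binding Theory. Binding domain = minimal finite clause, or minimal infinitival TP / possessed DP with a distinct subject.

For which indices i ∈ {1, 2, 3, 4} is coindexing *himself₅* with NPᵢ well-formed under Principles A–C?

{3}

*himself* is an anaphor, so Principle A applies: it must be bound in its binding domain.
Binding domain of *himself₅*: the embedded TP, whose subject is [Hugo₂'s agent]₃.
*Mateo₁* c-commands the anaphor but is outside its binding domain → cannot satisfy Principle A.
*Hugo₂* does not c-command the anaphor → cannot bind it.
*[Hugo₂'s agent]₃* c-commands the anaphor within its binding domain → licit binder.
*Ivan₄* does not c-command the anaphor → cannot bind it.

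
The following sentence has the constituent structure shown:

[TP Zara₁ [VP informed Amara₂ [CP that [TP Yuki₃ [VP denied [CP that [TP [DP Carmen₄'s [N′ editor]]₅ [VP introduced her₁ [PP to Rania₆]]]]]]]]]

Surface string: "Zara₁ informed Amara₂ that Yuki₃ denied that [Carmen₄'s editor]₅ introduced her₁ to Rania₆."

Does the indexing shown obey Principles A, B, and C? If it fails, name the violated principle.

The two coindexed NPs are *Zara₁* and *her₁*.
*her₁* is a pronoun; its binding domain is the embedded TP, whose subject is [Carmen₄'s editor]₅. Within that domain it is c-commanded only by *[Carmen₄'s editor]₅*, which carries a different index — the pronoun is free locally, so Principle B holds.
*Zara₁* is an R-expression; *her₁* does not c-command it, and no other NP shares its index, so Principle C is satisfied.
All principles are respected.

grammatical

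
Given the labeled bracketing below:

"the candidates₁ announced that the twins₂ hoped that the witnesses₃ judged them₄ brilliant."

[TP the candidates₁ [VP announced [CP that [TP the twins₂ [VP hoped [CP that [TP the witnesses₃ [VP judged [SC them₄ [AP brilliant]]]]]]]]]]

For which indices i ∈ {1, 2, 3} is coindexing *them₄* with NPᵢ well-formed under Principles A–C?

{1, 2}

*them* is a pronoun, so Principle B applies: it must be free in its binding domain.
Binding domain of *them₄*: the embedded TP, whose subject is the witnesses₃.
*the candidates₁* c-commands the pronoun but from outside its binding domain, and is not c-commanded by it → coindexation permitted.
*the twins₂* c-commands the pronoun but from outside its binding domain, and is not c-commanded by it → coindexation permitted.
*the witnesses₃* c-commands the pronoun within its binding domain → coindexation would violate Principle B.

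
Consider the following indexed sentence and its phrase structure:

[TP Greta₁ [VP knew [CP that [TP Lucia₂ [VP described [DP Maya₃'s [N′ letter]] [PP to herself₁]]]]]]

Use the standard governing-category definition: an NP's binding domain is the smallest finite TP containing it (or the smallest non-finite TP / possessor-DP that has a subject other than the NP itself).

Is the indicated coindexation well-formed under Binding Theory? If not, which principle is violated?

Principle A

The two coindexed NPs are *Greta₁* and *herself₁*.
*herself₁* is an anaphor. Principle A requires it to be bound within its binding domain — the embedded TP, whose subject is Lucia₂.
Within that domain it is c-commanded by *Lucia₂*, which does not share its index.
*Greta₁* does c-command the anaphor, but from outside its binding domain.
The anaphor is unbound in its domain → Principle A violation.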